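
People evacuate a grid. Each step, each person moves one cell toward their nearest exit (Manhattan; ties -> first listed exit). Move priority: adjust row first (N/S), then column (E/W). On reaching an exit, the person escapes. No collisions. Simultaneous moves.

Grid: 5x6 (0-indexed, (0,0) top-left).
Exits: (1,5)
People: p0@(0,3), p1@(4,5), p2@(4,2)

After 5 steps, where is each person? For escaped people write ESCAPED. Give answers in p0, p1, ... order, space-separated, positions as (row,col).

Step 1: p0:(0,3)->(1,3) | p1:(4,5)->(3,5) | p2:(4,2)->(3,2)
Step 2: p0:(1,3)->(1,4) | p1:(3,5)->(2,5) | p2:(3,2)->(2,2)
Step 3: p0:(1,4)->(1,5)->EXIT | p1:(2,5)->(1,5)->EXIT | p2:(2,2)->(1,2)
Step 4: p0:escaped | p1:escaped | p2:(1,2)->(1,3)
Step 5: p0:escaped | p1:escaped | p2:(1,3)->(1,4)

ESCAPED ESCAPED (1,4)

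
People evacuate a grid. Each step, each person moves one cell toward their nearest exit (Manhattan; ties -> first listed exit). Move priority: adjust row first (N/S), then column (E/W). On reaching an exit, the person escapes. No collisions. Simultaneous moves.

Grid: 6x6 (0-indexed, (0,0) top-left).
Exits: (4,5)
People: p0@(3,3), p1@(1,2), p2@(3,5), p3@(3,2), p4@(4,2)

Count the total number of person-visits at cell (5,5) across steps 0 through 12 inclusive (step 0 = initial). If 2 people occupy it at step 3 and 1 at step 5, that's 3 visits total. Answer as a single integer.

Step 0: p0@(3,3) p1@(1,2) p2@(3,5) p3@(3,2) p4@(4,2) -> at (5,5): 0 [-], cum=0
Step 1: p0@(4,3) p1@(2,2) p2@ESC p3@(4,2) p4@(4,3) -> at (5,5): 0 [-], cum=0
Step 2: p0@(4,4) p1@(3,2) p2@ESC p3@(4,3) p4@(4,4) -> at (5,5): 0 [-], cum=0
Step 3: p0@ESC p1@(4,2) p2@ESC p3@(4,4) p4@ESC -> at (5,5): 0 [-], cum=0
Step 4: p0@ESC p1@(4,3) p2@ESC p3@ESC p4@ESC -> at (5,5): 0 [-], cum=0
Step 5: p0@ESC p1@(4,4) p2@ESC p3@ESC p4@ESC -> at (5,5): 0 [-], cum=0
Step 6: p0@ESC p1@ESC p2@ESC p3@ESC p4@ESC -> at (5,5): 0 [-], cum=0
Total visits = 0

Answer: 0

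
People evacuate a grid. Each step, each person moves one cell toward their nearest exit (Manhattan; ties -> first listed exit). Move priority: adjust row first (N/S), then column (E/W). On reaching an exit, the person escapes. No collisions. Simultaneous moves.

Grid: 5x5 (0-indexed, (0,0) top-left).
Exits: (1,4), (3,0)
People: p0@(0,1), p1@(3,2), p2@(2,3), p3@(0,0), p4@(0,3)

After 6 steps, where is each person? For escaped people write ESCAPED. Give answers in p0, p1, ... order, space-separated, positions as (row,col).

Step 1: p0:(0,1)->(1,1) | p1:(3,2)->(3,1) | p2:(2,3)->(1,3) | p3:(0,0)->(1,0) | p4:(0,3)->(1,3)
Step 2: p0:(1,1)->(1,2) | p1:(3,1)->(3,0)->EXIT | p2:(1,3)->(1,4)->EXIT | p3:(1,0)->(2,0) | p4:(1,3)->(1,4)->EXIT
Step 3: p0:(1,2)->(1,3) | p1:escaped | p2:escaped | p3:(2,0)->(3,0)->EXIT | p4:escaped
Step 4: p0:(1,3)->(1,4)->EXIT | p1:escaped | p2:escaped | p3:escaped | p4:escaped

ESCAPED ESCAPED ESCAPED ESCAPED ESCAPED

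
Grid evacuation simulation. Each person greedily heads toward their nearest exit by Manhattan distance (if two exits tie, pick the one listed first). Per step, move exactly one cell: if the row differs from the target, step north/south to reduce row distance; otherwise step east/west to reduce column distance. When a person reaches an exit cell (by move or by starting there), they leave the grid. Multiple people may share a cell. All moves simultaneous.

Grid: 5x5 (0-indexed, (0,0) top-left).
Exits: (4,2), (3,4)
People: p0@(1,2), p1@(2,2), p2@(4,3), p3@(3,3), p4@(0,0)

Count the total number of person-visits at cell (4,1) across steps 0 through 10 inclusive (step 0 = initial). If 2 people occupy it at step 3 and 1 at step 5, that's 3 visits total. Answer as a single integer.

Answer: 1

Derivation:
Step 0: p0@(1,2) p1@(2,2) p2@(4,3) p3@(3,3) p4@(0,0) -> at (4,1): 0 [-], cum=0
Step 1: p0@(2,2) p1@(3,2) p2@ESC p3@ESC p4@(1,0) -> at (4,1): 0 [-], cum=0
Step 2: p0@(3,2) p1@ESC p2@ESC p3@ESC p4@(2,0) -> at (4,1): 0 [-], cum=0
Step 3: p0@ESC p1@ESC p2@ESC p3@ESC p4@(3,0) -> at (4,1): 0 [-], cum=0
Step 4: p0@ESC p1@ESC p2@ESC p3@ESC p4@(4,0) -> at (4,1): 0 [-], cum=0
Step 5: p0@ESC p1@ESC p2@ESC p3@ESC p4@(4,1) -> at (4,1): 1 [p4], cum=1
Step 6: p0@ESC p1@ESC p2@ESC p3@ESC p4@ESC -> at (4,1): 0 [-], cum=1
Total visits = 1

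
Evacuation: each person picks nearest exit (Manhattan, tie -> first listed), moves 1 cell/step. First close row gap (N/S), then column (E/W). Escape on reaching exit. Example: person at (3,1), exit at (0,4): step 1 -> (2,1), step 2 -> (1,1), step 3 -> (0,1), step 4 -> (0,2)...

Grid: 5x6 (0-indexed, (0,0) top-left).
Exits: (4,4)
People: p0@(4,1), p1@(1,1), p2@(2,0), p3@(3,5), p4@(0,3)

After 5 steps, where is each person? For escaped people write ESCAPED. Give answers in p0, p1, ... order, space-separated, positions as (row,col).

Step 1: p0:(4,1)->(4,2) | p1:(1,1)->(2,1) | p2:(2,0)->(3,0) | p3:(3,5)->(4,5) | p4:(0,3)->(1,3)
Step 2: p0:(4,2)->(4,3) | p1:(2,1)->(3,1) | p2:(3,0)->(4,0) | p3:(4,5)->(4,4)->EXIT | p4:(1,3)->(2,3)
Step 3: p0:(4,3)->(4,4)->EXIT | p1:(3,1)->(4,1) | p2:(4,0)->(4,1) | p3:escaped | p4:(2,3)->(3,3)
Step 4: p0:escaped | p1:(4,1)->(4,2) | p2:(4,1)->(4,2) | p3:escaped | p4:(3,3)->(4,3)
Step 5: p0:escaped | p1:(4,2)->(4,3) | p2:(4,2)->(4,3) | p3:escaped | p4:(4,3)->(4,4)->EXIT

ESCAPED (4,3) (4,3) ESCAPED ESCAPED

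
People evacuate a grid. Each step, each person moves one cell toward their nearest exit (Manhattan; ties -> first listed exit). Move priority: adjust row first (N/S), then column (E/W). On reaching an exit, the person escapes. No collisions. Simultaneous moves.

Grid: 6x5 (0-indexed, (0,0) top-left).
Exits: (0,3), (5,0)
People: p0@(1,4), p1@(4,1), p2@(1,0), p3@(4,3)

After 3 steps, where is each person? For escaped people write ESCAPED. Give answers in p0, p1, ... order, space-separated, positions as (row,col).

Step 1: p0:(1,4)->(0,4) | p1:(4,1)->(5,1) | p2:(1,0)->(0,0) | p3:(4,3)->(3,3)
Step 2: p0:(0,4)->(0,3)->EXIT | p1:(5,1)->(5,0)->EXIT | p2:(0,0)->(0,1) | p3:(3,3)->(2,3)
Step 3: p0:escaped | p1:escaped | p2:(0,1)->(0,2) | p3:(2,3)->(1,3)

ESCAPED ESCAPED (0,2) (1,3)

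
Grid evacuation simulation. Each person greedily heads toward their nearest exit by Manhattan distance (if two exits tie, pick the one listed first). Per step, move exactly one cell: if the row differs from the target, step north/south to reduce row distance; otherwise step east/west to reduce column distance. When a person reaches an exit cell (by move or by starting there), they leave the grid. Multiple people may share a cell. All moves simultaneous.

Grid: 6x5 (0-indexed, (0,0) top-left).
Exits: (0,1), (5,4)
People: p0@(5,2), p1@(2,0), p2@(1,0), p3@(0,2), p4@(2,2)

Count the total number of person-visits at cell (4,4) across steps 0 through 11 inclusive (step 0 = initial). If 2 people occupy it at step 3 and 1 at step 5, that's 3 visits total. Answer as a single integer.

Answer: 0

Derivation:
Step 0: p0@(5,2) p1@(2,0) p2@(1,0) p3@(0,2) p4@(2,2) -> at (4,4): 0 [-], cum=0
Step 1: p0@(5,3) p1@(1,0) p2@(0,0) p3@ESC p4@(1,2) -> at (4,4): 0 [-], cum=0
Step 2: p0@ESC p1@(0,0) p2@ESC p3@ESC p4@(0,2) -> at (4,4): 0 [-], cum=0
Step 3: p0@ESC p1@ESC p2@ESC p3@ESC p4@ESC -> at (4,4): 0 [-], cum=0
Total visits = 0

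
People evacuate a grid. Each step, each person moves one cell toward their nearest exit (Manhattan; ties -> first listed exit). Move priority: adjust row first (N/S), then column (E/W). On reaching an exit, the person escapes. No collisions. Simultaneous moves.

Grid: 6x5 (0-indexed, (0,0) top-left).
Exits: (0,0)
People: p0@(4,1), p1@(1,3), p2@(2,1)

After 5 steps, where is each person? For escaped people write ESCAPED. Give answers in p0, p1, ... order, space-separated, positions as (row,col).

Step 1: p0:(4,1)->(3,1) | p1:(1,3)->(0,3) | p2:(2,1)->(1,1)
Step 2: p0:(3,1)->(2,1) | p1:(0,3)->(0,2) | p2:(1,1)->(0,1)
Step 3: p0:(2,1)->(1,1) | p1:(0,2)->(0,1) | p2:(0,1)->(0,0)->EXIT
Step 4: p0:(1,1)->(0,1) | p1:(0,1)->(0,0)->EXIT | p2:escaped
Step 5: p0:(0,1)->(0,0)->EXIT | p1:escaped | p2:escaped

ESCAPED ESCAPED ESCAPED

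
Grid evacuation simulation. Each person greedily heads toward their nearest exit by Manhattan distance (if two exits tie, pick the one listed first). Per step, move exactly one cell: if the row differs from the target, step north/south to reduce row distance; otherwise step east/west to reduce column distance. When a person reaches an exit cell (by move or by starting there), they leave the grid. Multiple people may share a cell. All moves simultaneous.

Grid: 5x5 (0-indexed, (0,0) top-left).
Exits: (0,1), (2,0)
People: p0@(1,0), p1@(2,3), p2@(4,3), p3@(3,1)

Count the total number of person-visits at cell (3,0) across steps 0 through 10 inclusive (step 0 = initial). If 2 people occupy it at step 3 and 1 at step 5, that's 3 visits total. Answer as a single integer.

Step 0: p0@(1,0) p1@(2,3) p2@(4,3) p3@(3,1) -> at (3,0): 0 [-], cum=0
Step 1: p0@ESC p1@(2,2) p2@(3,3) p3@(2,1) -> at (3,0): 0 [-], cum=0
Step 2: p0@ESC p1@(2,1) p2@(2,3) p3@ESC -> at (3,0): 0 [-], cum=0
Step 3: p0@ESC p1@ESC p2@(2,2) p3@ESC -> at (3,0): 0 [-], cum=0
Step 4: p0@ESC p1@ESC p2@(2,1) p3@ESC -> at (3,0): 0 [-], cum=0
Step 5: p0@ESC p1@ESC p2@ESC p3@ESC -> at (3,0): 0 [-], cum=0
Total visits = 0

Answer: 0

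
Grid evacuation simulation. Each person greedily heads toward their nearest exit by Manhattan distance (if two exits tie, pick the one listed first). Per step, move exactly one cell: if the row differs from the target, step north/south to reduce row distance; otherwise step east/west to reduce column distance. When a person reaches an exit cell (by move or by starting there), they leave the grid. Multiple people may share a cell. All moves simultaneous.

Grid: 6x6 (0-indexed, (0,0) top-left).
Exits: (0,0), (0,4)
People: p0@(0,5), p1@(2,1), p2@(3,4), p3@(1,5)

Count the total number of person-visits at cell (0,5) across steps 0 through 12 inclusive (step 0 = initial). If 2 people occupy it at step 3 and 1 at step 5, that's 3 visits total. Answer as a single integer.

Step 0: p0@(0,5) p1@(2,1) p2@(3,4) p3@(1,5) -> at (0,5): 1 [p0], cum=1
Step 1: p0@ESC p1@(1,1) p2@(2,4) p3@(0,5) -> at (0,5): 1 [p3], cum=2
Step 2: p0@ESC p1@(0,1) p2@(1,4) p3@ESC -> at (0,5): 0 [-], cum=2
Step 3: p0@ESC p1@ESC p2@ESC p3@ESC -> at (0,5): 0 [-], cum=2
Total visits = 2

Answer: 2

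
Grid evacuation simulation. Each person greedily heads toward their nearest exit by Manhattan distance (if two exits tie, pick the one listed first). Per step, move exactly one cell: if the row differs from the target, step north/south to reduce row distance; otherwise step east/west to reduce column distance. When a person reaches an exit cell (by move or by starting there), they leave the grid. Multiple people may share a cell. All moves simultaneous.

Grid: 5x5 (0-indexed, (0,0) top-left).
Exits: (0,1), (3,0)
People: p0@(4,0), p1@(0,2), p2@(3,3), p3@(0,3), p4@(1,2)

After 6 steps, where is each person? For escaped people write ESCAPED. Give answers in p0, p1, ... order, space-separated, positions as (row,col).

Step 1: p0:(4,0)->(3,0)->EXIT | p1:(0,2)->(0,1)->EXIT | p2:(3,3)->(3,2) | p3:(0,3)->(0,2) | p4:(1,2)->(0,2)
Step 2: p0:escaped | p1:escaped | p2:(3,2)->(3,1) | p3:(0,2)->(0,1)->EXIT | p4:(0,2)->(0,1)->EXIT
Step 3: p0:escaped | p1:escaped | p2:(3,1)->(3,0)->EXIT | p3:escaped | p4:escaped

ESCAPED ESCAPED ESCAPED ESCAPED ESCAPED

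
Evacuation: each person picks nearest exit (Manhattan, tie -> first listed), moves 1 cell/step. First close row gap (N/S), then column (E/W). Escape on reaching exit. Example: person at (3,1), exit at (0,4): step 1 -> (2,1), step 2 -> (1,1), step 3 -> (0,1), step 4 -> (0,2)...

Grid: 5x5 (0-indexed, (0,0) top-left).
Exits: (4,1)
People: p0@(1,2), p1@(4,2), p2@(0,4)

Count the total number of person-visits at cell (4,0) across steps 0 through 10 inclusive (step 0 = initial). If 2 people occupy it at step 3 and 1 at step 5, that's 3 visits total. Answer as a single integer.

Step 0: p0@(1,2) p1@(4,2) p2@(0,4) -> at (4,0): 0 [-], cum=0
Step 1: p0@(2,2) p1@ESC p2@(1,4) -> at (4,0): 0 [-], cum=0
Step 2: p0@(3,2) p1@ESC p2@(2,4) -> at (4,0): 0 [-], cum=0
Step 3: p0@(4,2) p1@ESC p2@(3,4) -> at (4,0): 0 [-], cum=0
Step 4: p0@ESC p1@ESC p2@(4,4) -> at (4,0): 0 [-], cum=0
Step 5: p0@ESC p1@ESC p2@(4,3) -> at (4,0): 0 [-], cum=0
Step 6: p0@ESC p1@ESC p2@(4,2) -> at (4,0): 0 [-], cum=0
Step 7: p0@ESC p1@ESC p2@ESC -> at (4,0): 0 [-], cum=0
Total visits = 0

Answer: 0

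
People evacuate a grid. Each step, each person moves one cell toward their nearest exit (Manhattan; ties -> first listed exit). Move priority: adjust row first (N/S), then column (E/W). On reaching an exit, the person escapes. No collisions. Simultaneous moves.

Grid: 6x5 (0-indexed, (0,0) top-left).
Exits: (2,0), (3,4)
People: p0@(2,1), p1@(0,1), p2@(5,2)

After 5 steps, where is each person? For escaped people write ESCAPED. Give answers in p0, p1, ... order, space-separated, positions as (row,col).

Step 1: p0:(2,1)->(2,0)->EXIT | p1:(0,1)->(1,1) | p2:(5,2)->(4,2)
Step 2: p0:escaped | p1:(1,1)->(2,1) | p2:(4,2)->(3,2)
Step 3: p0:escaped | p1:(2,1)->(2,0)->EXIT | p2:(3,2)->(3,3)
Step 4: p0:escaped | p1:escaped | p2:(3,3)->(3,4)->EXIT

ESCAPED ESCAPED ESCAPED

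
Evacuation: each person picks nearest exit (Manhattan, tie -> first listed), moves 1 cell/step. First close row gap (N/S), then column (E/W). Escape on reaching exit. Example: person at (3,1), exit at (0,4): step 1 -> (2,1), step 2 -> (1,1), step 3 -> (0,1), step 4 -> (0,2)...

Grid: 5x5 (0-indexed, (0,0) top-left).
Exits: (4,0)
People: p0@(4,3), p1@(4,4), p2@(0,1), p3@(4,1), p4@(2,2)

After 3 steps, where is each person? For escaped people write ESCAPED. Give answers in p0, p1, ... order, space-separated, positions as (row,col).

Step 1: p0:(4,3)->(4,2) | p1:(4,4)->(4,3) | p2:(0,1)->(1,1) | p3:(4,1)->(4,0)->EXIT | p4:(2,2)->(3,2)
Step 2: p0:(4,2)->(4,1) | p1:(4,3)->(4,2) | p2:(1,1)->(2,1) | p3:escaped | p4:(3,2)->(4,2)
Step 3: p0:(4,1)->(4,0)->EXIT | p1:(4,2)->(4,1) | p2:(2,1)->(3,1) | p3:escaped | p4:(4,2)->(4,1)

ESCAPED (4,1) (3,1) ESCAPED (4,1)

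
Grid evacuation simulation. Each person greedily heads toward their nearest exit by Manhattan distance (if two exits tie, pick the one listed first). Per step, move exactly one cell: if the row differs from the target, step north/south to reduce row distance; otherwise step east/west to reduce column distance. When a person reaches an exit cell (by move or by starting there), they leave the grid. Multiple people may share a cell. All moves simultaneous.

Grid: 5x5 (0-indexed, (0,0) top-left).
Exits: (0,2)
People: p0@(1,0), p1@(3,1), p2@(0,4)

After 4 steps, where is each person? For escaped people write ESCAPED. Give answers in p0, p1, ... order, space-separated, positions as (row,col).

Step 1: p0:(1,0)->(0,0) | p1:(3,1)->(2,1) | p2:(0,4)->(0,3)
Step 2: p0:(0,0)->(0,1) | p1:(2,1)->(1,1) | p2:(0,3)->(0,2)->EXIT
Step 3: p0:(0,1)->(0,2)->EXIT | p1:(1,1)->(0,1) | p2:escaped
Step 4: p0:escaped | p1:(0,1)->(0,2)->EXIT | p2:escaped

ESCAPED ESCAPED ESCAPED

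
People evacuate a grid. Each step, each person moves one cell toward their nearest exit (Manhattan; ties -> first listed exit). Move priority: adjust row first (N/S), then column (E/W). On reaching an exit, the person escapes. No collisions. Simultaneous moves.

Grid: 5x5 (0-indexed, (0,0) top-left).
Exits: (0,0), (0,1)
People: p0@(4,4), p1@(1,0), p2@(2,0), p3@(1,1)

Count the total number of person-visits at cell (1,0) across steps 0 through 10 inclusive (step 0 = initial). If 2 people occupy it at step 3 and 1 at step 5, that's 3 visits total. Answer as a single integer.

Step 0: p0@(4,4) p1@(1,0) p2@(2,0) p3@(1,1) -> at (1,0): 1 [p1], cum=1
Step 1: p0@(3,4) p1@ESC p2@(1,0) p3@ESC -> at (1,0): 1 [p2], cum=2
Step 2: p0@(2,4) p1@ESC p2@ESC p3@ESC -> at (1,0): 0 [-], cum=2
Step 3: p0@(1,4) p1@ESC p2@ESC p3@ESC -> at (1,0): 0 [-], cum=2
Step 4: p0@(0,4) p1@ESC p2@ESC p3@ESC -> at (1,0): 0 [-], cum=2
Step 5: p0@(0,3) p1@ESC p2@ESC p3@ESC -> at (1,0): 0 [-], cum=2
Step 6: p0@(0,2) p1@ESC p2@ESC p3@ESC -> at (1,0): 0 [-], cum=2
Step 7: p0@ESC p1@ESC p2@ESC p3@ESC -> at (1,0): 0 [-], cum=2
Total visits = 2

Answer: 2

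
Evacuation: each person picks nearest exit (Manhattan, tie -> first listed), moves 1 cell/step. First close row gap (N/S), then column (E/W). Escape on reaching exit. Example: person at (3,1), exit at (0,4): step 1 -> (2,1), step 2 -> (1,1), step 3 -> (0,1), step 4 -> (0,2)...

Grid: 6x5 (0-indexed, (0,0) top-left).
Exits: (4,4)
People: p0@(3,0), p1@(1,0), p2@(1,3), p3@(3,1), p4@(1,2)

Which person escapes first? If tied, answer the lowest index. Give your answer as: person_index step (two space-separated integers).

Answer: 2 4

Derivation:
Step 1: p0:(3,0)->(4,0) | p1:(1,0)->(2,0) | p2:(1,3)->(2,3) | p3:(3,1)->(4,1) | p4:(1,2)->(2,2)
Step 2: p0:(4,0)->(4,1) | p1:(2,0)->(3,0) | p2:(2,3)->(3,3) | p3:(4,1)->(4,2) | p4:(2,2)->(3,2)
Step 3: p0:(4,1)->(4,2) | p1:(3,0)->(4,0) | p2:(3,3)->(4,3) | p3:(4,2)->(4,3) | p4:(3,2)->(4,2)
Step 4: p0:(4,2)->(4,3) | p1:(4,0)->(4,1) | p2:(4,3)->(4,4)->EXIT | p3:(4,3)->(4,4)->EXIT | p4:(4,2)->(4,3)
Step 5: p0:(4,3)->(4,4)->EXIT | p1:(4,1)->(4,2) | p2:escaped | p3:escaped | p4:(4,3)->(4,4)->EXIT
Step 6: p0:escaped | p1:(4,2)->(4,3) | p2:escaped | p3:escaped | p4:escaped
Step 7: p0:escaped | p1:(4,3)->(4,4)->EXIT | p2:escaped | p3:escaped | p4:escaped
Exit steps: [5, 7, 4, 4, 5]
First to escape: p2 at step 4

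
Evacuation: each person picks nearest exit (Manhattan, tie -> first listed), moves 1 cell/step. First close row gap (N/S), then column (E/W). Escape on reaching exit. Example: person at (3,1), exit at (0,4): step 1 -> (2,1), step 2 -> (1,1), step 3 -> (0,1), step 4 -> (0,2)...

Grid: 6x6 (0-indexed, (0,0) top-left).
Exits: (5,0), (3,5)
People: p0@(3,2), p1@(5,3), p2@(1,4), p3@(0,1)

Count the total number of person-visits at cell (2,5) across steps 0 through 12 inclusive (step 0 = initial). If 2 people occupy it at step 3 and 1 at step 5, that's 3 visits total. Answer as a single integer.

Answer: 0

Derivation:
Step 0: p0@(3,2) p1@(5,3) p2@(1,4) p3@(0,1) -> at (2,5): 0 [-], cum=0
Step 1: p0@(3,3) p1@(5,2) p2@(2,4) p3@(1,1) -> at (2,5): 0 [-], cum=0
Step 2: p0@(3,4) p1@(5,1) p2@(3,4) p3@(2,1) -> at (2,5): 0 [-], cum=0
Step 3: p0@ESC p1@ESC p2@ESC p3@(3,1) -> at (2,5): 0 [-], cum=0
Step 4: p0@ESC p1@ESC p2@ESC p3@(4,1) -> at (2,5): 0 [-], cum=0
Step 5: p0@ESC p1@ESC p2@ESC p3@(5,1) -> at (2,5): 0 [-], cum=0
Step 6: p0@ESC p1@ESC p2@ESC p3@ESC -> at (2,5): 0 [-], cum=0
Total visits = 0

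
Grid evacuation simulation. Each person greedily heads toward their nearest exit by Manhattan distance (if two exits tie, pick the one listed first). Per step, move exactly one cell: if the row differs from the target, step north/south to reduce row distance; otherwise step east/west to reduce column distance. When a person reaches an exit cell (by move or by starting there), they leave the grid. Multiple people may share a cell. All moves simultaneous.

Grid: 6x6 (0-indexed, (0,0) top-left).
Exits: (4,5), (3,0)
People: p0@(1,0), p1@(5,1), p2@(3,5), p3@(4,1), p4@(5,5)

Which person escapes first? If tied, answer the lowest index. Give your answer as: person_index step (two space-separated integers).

Step 1: p0:(1,0)->(2,0) | p1:(5,1)->(4,1) | p2:(3,5)->(4,5)->EXIT | p3:(4,1)->(3,1) | p4:(5,5)->(4,5)->EXIT
Step 2: p0:(2,0)->(3,0)->EXIT | p1:(4,1)->(3,1) | p2:escaped | p3:(3,1)->(3,0)->EXIT | p4:escaped
Step 3: p0:escaped | p1:(3,1)->(3,0)->EXIT | p2:escaped | p3:escaped | p4:escaped
Exit steps: [2, 3, 1, 2, 1]
First to escape: p2 at step 1

Answer: 2 1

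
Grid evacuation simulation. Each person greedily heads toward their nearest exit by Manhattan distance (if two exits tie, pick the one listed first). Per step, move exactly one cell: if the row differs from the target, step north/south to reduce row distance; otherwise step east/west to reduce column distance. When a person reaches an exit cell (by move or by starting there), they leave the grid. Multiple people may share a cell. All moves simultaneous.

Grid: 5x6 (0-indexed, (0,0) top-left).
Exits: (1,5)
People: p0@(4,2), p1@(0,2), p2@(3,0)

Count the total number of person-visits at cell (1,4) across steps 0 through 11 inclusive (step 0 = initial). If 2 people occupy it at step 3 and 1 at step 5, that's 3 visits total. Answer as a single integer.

Answer: 3

Derivation:
Step 0: p0@(4,2) p1@(0,2) p2@(3,0) -> at (1,4): 0 [-], cum=0
Step 1: p0@(3,2) p1@(1,2) p2@(2,0) -> at (1,4): 0 [-], cum=0
Step 2: p0@(2,2) p1@(1,3) p2@(1,0) -> at (1,4): 0 [-], cum=0
Step 3: p0@(1,2) p1@(1,4) p2@(1,1) -> at (1,4): 1 [p1], cum=1
Step 4: p0@(1,3) p1@ESC p2@(1,2) -> at (1,4): 0 [-], cum=1
Step 5: p0@(1,4) p1@ESC p2@(1,3) -> at (1,4): 1 [p0], cum=2
Step 6: p0@ESC p1@ESC p2@(1,4) -> at (1,4): 1 [p2], cum=3
Step 7: p0@ESC p1@ESC p2@ESC -> at (1,4): 0 [-], cum=3
Total visits = 3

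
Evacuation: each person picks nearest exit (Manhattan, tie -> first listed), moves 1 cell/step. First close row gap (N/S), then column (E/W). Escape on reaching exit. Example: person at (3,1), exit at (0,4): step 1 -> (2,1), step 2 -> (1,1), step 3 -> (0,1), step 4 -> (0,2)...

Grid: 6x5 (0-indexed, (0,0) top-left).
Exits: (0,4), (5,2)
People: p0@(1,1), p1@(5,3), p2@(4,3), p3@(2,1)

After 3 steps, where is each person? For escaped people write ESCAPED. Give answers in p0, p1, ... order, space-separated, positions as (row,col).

Step 1: p0:(1,1)->(0,1) | p1:(5,3)->(5,2)->EXIT | p2:(4,3)->(5,3) | p3:(2,1)->(3,1)
Step 2: p0:(0,1)->(0,2) | p1:escaped | p2:(5,3)->(5,2)->EXIT | p3:(3,1)->(4,1)
Step 3: p0:(0,2)->(0,3) | p1:escaped | p2:escaped | p3:(4,1)->(5,1)

(0,3) ESCAPED ESCAPED (5,1)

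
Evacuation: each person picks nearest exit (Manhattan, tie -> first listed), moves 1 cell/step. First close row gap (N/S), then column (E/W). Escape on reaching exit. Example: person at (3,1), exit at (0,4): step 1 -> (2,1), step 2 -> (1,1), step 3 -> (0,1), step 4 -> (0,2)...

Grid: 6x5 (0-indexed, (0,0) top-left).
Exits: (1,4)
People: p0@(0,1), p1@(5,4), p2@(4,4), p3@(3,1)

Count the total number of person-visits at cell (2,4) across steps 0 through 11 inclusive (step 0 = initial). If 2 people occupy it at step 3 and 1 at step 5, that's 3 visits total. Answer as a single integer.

Answer: 2

Derivation:
Step 0: p0@(0,1) p1@(5,4) p2@(4,4) p3@(3,1) -> at (2,4): 0 [-], cum=0
Step 1: p0@(1,1) p1@(4,4) p2@(3,4) p3@(2,1) -> at (2,4): 0 [-], cum=0
Step 2: p0@(1,2) p1@(3,4) p2@(2,4) p3@(1,1) -> at (2,4): 1 [p2], cum=1
Step 3: p0@(1,3) p1@(2,4) p2@ESC p3@(1,2) -> at (2,4): 1 [p1], cum=2
Step 4: p0@ESC p1@ESC p2@ESC p3@(1,3) -> at (2,4): 0 [-], cum=2
Step 5: p0@ESC p1@ESC p2@ESC p3@ESC -> at (2,4): 0 [-], cum=2
Total visits = 2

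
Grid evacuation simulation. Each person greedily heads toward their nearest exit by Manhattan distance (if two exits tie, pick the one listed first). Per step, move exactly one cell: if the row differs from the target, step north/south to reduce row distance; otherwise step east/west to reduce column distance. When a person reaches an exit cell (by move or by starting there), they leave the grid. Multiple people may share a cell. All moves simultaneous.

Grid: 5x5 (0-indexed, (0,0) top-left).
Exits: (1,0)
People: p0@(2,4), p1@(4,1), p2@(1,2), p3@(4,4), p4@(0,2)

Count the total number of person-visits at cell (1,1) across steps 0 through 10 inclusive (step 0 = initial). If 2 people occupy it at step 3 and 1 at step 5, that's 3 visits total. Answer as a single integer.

Answer: 5

Derivation:
Step 0: p0@(2,4) p1@(4,1) p2@(1,2) p3@(4,4) p4@(0,2) -> at (1,1): 0 [-], cum=0
Step 1: p0@(1,4) p1@(3,1) p2@(1,1) p3@(3,4) p4@(1,2) -> at (1,1): 1 [p2], cum=1
Step 2: p0@(1,3) p1@(2,1) p2@ESC p3@(2,4) p4@(1,1) -> at (1,1): 1 [p4], cum=2
Step 3: p0@(1,2) p1@(1,1) p2@ESC p3@(1,4) p4@ESC -> at (1,1): 1 [p1], cum=3
Step 4: p0@(1,1) p1@ESC p2@ESC p3@(1,3) p4@ESC -> at (1,1): 1 [p0], cum=4
Step 5: p0@ESC p1@ESC p2@ESC p3@(1,2) p4@ESC -> at (1,1): 0 [-], cum=4
Step 6: p0@ESC p1@ESC p2@ESC p3@(1,1) p4@ESC -> at (1,1): 1 [p3], cum=5
Step 7: p0@ESC p1@ESC p2@ESC p3@ESC p4@ESC -> at (1,1): 0 [-], cum=5
Total visits = 5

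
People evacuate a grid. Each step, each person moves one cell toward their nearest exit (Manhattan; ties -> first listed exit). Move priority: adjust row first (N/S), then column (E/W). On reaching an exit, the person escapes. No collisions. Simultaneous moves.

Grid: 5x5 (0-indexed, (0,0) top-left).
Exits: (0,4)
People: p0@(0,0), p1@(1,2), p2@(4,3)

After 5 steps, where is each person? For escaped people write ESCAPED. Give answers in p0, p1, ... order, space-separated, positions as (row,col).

Step 1: p0:(0,0)->(0,1) | p1:(1,2)->(0,2) | p2:(4,3)->(3,3)
Step 2: p0:(0,1)->(0,2) | p1:(0,2)->(0,3) | p2:(3,3)->(2,3)
Step 3: p0:(0,2)->(0,3) | p1:(0,3)->(0,4)->EXIT | p2:(2,3)->(1,3)
Step 4: p0:(0,3)->(0,4)->EXIT | p1:escaped | p2:(1,3)->(0,3)
Step 5: p0:escaped | p1:escaped | p2:(0,3)->(0,4)->EXIT

ESCAPED ESCAPED ESCAPED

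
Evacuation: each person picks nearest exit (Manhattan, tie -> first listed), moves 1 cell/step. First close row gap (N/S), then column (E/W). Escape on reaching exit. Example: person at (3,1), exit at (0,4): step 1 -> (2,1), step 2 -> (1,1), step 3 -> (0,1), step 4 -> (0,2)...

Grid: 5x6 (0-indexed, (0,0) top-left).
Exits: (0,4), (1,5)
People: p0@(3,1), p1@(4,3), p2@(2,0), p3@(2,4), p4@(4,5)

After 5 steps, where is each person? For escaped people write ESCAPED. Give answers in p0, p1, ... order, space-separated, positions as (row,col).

Step 1: p0:(3,1)->(2,1) | p1:(4,3)->(3,3) | p2:(2,0)->(1,0) | p3:(2,4)->(1,4) | p4:(4,5)->(3,5)
Step 2: p0:(2,1)->(1,1) | p1:(3,3)->(2,3) | p2:(1,0)->(0,0) | p3:(1,4)->(0,4)->EXIT | p4:(3,5)->(2,5)
Step 3: p0:(1,1)->(0,1) | p1:(2,3)->(1,3) | p2:(0,0)->(0,1) | p3:escaped | p4:(2,5)->(1,5)->EXIT
Step 4: p0:(0,1)->(0,2) | p1:(1,3)->(0,3) | p2:(0,1)->(0,2) | p3:escaped | p4:escaped
Step 5: p0:(0,2)->(0,3) | p1:(0,3)->(0,4)->EXIT | p2:(0,2)->(0,3) | p3:escaped | p4:escaped

(0,3) ESCAPED (0,3) ESCAPED ESCAPED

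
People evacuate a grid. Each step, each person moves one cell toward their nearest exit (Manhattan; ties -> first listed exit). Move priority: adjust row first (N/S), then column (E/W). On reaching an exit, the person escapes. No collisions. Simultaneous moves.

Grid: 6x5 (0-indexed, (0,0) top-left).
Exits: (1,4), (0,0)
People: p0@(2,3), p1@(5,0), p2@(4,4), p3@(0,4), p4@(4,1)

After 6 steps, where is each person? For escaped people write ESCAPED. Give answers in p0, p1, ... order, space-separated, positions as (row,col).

Step 1: p0:(2,3)->(1,3) | p1:(5,0)->(4,0) | p2:(4,4)->(3,4) | p3:(0,4)->(1,4)->EXIT | p4:(4,1)->(3,1)
Step 2: p0:(1,3)->(1,4)->EXIT | p1:(4,0)->(3,0) | p2:(3,4)->(2,4) | p3:escaped | p4:(3,1)->(2,1)
Step 3: p0:escaped | p1:(3,0)->(2,0) | p2:(2,4)->(1,4)->EXIT | p3:escaped | p4:(2,1)->(1,1)
Step 4: p0:escaped | p1:(2,0)->(1,0) | p2:escaped | p3:escaped | p4:(1,1)->(0,1)
Step 5: p0:escaped | p1:(1,0)->(0,0)->EXIT | p2:escaped | p3:escaped | p4:(0,1)->(0,0)->EXIT

ESCAPED ESCAPED ESCAPED ESCAPED ESCAPED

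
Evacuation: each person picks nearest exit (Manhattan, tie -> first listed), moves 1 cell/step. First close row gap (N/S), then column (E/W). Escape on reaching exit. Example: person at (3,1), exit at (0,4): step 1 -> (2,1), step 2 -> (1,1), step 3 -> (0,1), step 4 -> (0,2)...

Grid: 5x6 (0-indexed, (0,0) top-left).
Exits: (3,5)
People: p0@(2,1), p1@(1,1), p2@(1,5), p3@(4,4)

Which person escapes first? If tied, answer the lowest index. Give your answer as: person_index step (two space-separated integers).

Step 1: p0:(2,1)->(3,1) | p1:(1,1)->(2,1) | p2:(1,5)->(2,5) | p3:(4,4)->(3,4)
Step 2: p0:(3,1)->(3,2) | p1:(2,1)->(3,1) | p2:(2,5)->(3,5)->EXIT | p3:(3,4)->(3,5)->EXIT
Step 3: p0:(3,2)->(3,3) | p1:(3,1)->(3,2) | p2:escaped | p3:escaped
Step 4: p0:(3,3)->(3,4) | p1:(3,2)->(3,3) | p2:escaped | p3:escaped
Step 5: p0:(3,4)->(3,5)->EXIT | p1:(3,3)->(3,4) | p2:escaped | p3:escaped
Step 6: p0:escaped | p1:(3,4)->(3,5)->EXIT | p2:escaped | p3:escaped
Exit steps: [5, 6, 2, 2]
First to escape: p2 at step 2

Answer: 2 2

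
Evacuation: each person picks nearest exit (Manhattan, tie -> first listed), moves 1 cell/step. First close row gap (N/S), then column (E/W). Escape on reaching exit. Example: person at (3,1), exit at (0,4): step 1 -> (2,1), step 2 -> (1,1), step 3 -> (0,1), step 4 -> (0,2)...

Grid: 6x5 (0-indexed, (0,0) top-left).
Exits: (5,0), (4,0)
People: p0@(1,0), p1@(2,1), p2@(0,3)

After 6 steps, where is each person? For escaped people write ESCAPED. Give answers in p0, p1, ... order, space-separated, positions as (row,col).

Step 1: p0:(1,0)->(2,0) | p1:(2,1)->(3,1) | p2:(0,3)->(1,3)
Step 2: p0:(2,0)->(3,0) | p1:(3,1)->(4,1) | p2:(1,3)->(2,3)
Step 3: p0:(3,0)->(4,0)->EXIT | p1:(4,1)->(4,0)->EXIT | p2:(2,3)->(3,3)
Step 4: p0:escaped | p1:escaped | p2:(3,3)->(4,3)
Step 5: p0:escaped | p1:escaped | p2:(4,3)->(4,2)
Step 6: p0:escaped | p1:escaped | p2:(4,2)->(4,1)

ESCAPED ESCAPED (4,1)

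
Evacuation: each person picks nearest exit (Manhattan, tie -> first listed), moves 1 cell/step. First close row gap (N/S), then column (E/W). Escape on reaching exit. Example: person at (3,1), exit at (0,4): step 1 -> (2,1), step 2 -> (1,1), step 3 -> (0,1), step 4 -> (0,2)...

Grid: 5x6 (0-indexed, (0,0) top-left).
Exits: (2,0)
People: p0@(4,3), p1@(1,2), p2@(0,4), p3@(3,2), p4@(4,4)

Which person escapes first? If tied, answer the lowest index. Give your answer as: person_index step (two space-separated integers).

Answer: 1 3

Derivation:
Step 1: p0:(4,3)->(3,3) | p1:(1,2)->(2,2) | p2:(0,4)->(1,4) | p3:(3,2)->(2,2) | p4:(4,4)->(3,4)
Step 2: p0:(3,3)->(2,3) | p1:(2,2)->(2,1) | p2:(1,4)->(2,4) | p3:(2,2)->(2,1) | p4:(3,4)->(2,4)
Step 3: p0:(2,3)->(2,2) | p1:(2,1)->(2,0)->EXIT | p2:(2,4)->(2,3) | p3:(2,1)->(2,0)->EXIT | p4:(2,4)->(2,3)
Step 4: p0:(2,2)->(2,1) | p1:escaped | p2:(2,3)->(2,2) | p3:escaped | p4:(2,3)->(2,2)
Step 5: p0:(2,1)->(2,0)->EXIT | p1:escaped | p2:(2,2)->(2,1) | p3:escaped | p4:(2,2)->(2,1)
Step 6: p0:escaped | p1:escaped | p2:(2,1)->(2,0)->EXIT | p3:escaped | p4:(2,1)->(2,0)->EXIT
Exit steps: [5, 3, 6, 3, 6]
First to escape: p1 at step 3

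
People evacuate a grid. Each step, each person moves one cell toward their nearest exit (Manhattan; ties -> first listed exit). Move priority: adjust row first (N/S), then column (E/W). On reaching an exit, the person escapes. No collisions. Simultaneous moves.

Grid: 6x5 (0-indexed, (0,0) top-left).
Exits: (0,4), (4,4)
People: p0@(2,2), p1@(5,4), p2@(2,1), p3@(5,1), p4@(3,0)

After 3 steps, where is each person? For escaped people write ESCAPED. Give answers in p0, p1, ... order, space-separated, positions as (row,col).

Step 1: p0:(2,2)->(1,2) | p1:(5,4)->(4,4)->EXIT | p2:(2,1)->(1,1) | p3:(5,1)->(4,1) | p4:(3,0)->(4,0)
Step 2: p0:(1,2)->(0,2) | p1:escaped | p2:(1,1)->(0,1) | p3:(4,1)->(4,2) | p4:(4,0)->(4,1)
Step 3: p0:(0,2)->(0,3) | p1:escaped | p2:(0,1)->(0,2) | p3:(4,2)->(4,3) | p4:(4,1)->(4,2)

(0,3) ESCAPED (0,2) (4,3) (4,2)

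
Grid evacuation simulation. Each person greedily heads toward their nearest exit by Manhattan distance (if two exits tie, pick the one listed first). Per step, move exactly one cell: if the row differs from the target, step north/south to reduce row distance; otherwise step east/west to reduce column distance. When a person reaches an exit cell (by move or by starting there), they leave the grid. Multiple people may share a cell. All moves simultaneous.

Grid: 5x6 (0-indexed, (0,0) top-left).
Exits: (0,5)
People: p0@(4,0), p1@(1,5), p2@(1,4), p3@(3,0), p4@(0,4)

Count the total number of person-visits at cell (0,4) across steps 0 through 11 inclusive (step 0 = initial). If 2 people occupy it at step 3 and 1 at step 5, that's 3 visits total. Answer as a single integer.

Step 0: p0@(4,0) p1@(1,5) p2@(1,4) p3@(3,0) p4@(0,4) -> at (0,4): 1 [p4], cum=1
Step 1: p0@(3,0) p1@ESC p2@(0,4) p3@(2,0) p4@ESC -> at (0,4): 1 [p2], cum=2
Step 2: p0@(2,0) p1@ESC p2@ESC p3@(1,0) p4@ESC -> at (0,4): 0 [-], cum=2
Step 3: p0@(1,0) p1@ESC p2@ESC p3@(0,0) p4@ESC -> at (0,4): 0 [-], cum=2
Step 4: p0@(0,0) p1@ESC p2@ESC p3@(0,1) p4@ESC -> at (0,4): 0 [-], cum=2
Step 5: p0@(0,1) p1@ESC p2@ESC p3@(0,2) p4@ESC -> at (0,4): 0 [-], cum=2
Step 6: p0@(0,2) p1@ESC p2@ESC p3@(0,3) p4@ESC -> at (0,4): 0 [-], cum=2
Step 7: p0@(0,3) p1@ESC p2@ESC p3@(0,4) p4@ESC -> at (0,4): 1 [p3], cum=3
Step 8: p0@(0,4) p1@ESC p2@ESC p3@ESC p4@ESC -> at (0,4): 1 [p0], cum=4
Step 9: p0@ESC p1@ESC p2@ESC p3@ESC p4@ESC -> at (0,4): 0 [-], cum=4
Total visits = 4

Answer: 4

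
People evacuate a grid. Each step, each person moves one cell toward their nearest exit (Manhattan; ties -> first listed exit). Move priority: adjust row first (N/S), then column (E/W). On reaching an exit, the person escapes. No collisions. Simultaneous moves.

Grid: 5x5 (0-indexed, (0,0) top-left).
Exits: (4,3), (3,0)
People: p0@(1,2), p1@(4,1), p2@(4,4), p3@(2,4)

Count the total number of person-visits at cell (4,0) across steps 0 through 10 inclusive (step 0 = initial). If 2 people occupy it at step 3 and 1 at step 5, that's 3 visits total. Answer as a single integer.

Answer: 0

Derivation:
Step 0: p0@(1,2) p1@(4,1) p2@(4,4) p3@(2,4) -> at (4,0): 0 [-], cum=0
Step 1: p0@(2,2) p1@(4,2) p2@ESC p3@(3,4) -> at (4,0): 0 [-], cum=0
Step 2: p0@(3,2) p1@ESC p2@ESC p3@(4,4) -> at (4,0): 0 [-], cum=0
Step 3: p0@(4,2) p1@ESC p2@ESC p3@ESC -> at (4,0): 0 [-], cum=0
Step 4: p0@ESC p1@ESC p2@ESC p3@ESC -> at (4,0): 0 [-], cum=0
Total visits = 0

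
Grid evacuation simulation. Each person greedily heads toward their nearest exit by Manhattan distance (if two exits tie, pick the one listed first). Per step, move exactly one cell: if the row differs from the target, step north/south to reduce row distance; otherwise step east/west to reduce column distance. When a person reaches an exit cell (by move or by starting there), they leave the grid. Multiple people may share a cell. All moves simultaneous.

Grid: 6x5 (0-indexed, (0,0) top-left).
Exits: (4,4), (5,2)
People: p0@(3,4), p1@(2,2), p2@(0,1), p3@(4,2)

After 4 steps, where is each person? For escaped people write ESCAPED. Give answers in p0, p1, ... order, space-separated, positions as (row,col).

Step 1: p0:(3,4)->(4,4)->EXIT | p1:(2,2)->(3,2) | p2:(0,1)->(1,1) | p3:(4,2)->(5,2)->EXIT
Step 2: p0:escaped | p1:(3,2)->(4,2) | p2:(1,1)->(2,1) | p3:escaped
Step 3: p0:escaped | p1:(4,2)->(5,2)->EXIT | p2:(2,1)->(3,1) | p3:escaped
Step 4: p0:escaped | p1:escaped | p2:(3,1)->(4,1) | p3:escaped

ESCAPED ESCAPED (4,1) ESCAPED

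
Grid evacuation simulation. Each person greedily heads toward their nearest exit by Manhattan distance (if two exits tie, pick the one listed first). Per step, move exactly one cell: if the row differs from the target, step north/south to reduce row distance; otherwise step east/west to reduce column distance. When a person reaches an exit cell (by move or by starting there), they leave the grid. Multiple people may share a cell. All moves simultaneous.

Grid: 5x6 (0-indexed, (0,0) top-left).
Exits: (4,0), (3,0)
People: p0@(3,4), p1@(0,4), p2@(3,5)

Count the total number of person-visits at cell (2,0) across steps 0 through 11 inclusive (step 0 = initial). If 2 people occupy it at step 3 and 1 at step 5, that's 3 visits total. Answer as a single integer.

Answer: 0

Derivation:
Step 0: p0@(3,4) p1@(0,4) p2@(3,5) -> at (2,0): 0 [-], cum=0
Step 1: p0@(3,3) p1@(1,4) p2@(3,4) -> at (2,0): 0 [-], cum=0
Step 2: p0@(3,2) p1@(2,4) p2@(3,3) -> at (2,0): 0 [-], cum=0
Step 3: p0@(3,1) p1@(3,4) p2@(3,2) -> at (2,0): 0 [-], cum=0
Step 4: p0@ESC p1@(3,3) p2@(3,1) -> at (2,0): 0 [-], cum=0
Step 5: p0@ESC p1@(3,2) p2@ESC -> at (2,0): 0 [-], cum=0
Step 6: p0@ESC p1@(3,1) p2@ESC -> at (2,0): 0 [-], cum=0
Step 7: p0@ESC p1@ESC p2@ESC -> at (2,0): 0 [-], cum=0
Total visits = 0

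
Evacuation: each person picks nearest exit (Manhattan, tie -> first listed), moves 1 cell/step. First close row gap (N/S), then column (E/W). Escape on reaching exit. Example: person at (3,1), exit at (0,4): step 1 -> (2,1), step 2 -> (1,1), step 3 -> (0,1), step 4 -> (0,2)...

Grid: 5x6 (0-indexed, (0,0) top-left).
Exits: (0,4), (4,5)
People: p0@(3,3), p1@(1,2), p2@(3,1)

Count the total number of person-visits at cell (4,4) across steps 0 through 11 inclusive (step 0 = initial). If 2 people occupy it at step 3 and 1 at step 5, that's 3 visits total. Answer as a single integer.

Answer: 2

Derivation:
Step 0: p0@(3,3) p1@(1,2) p2@(3,1) -> at (4,4): 0 [-], cum=0
Step 1: p0@(4,3) p1@(0,2) p2@(4,1) -> at (4,4): 0 [-], cum=0
Step 2: p0@(4,4) p1@(0,3) p2@(4,2) -> at (4,4): 1 [p0], cum=1
Step 3: p0@ESC p1@ESC p2@(4,3) -> at (4,4): 0 [-], cum=1
Step 4: p0@ESC p1@ESC p2@(4,4) -> at (4,4): 1 [p2], cum=2
Step 5: p0@ESC p1@ESC p2@ESC -> at (4,4): 0 [-], cum=2
Total visits = 2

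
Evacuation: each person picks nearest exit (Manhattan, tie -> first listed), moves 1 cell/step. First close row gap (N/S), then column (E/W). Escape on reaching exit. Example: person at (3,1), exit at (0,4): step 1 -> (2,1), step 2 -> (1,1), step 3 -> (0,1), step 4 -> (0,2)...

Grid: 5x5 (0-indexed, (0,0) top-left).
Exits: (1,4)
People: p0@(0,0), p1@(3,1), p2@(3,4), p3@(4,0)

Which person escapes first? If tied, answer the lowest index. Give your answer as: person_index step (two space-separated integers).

Answer: 2 2

Derivation:
Step 1: p0:(0,0)->(1,0) | p1:(3,1)->(2,1) | p2:(3,4)->(2,4) | p3:(4,0)->(3,0)
Step 2: p0:(1,0)->(1,1) | p1:(2,1)->(1,1) | p2:(2,4)->(1,4)->EXIT | p3:(3,0)->(2,0)
Step 3: p0:(1,1)->(1,2) | p1:(1,1)->(1,2) | p2:escaped | p3:(2,0)->(1,0)
Step 4: p0:(1,2)->(1,3) | p1:(1,2)->(1,3) | p2:escaped | p3:(1,0)->(1,1)
Step 5: p0:(1,3)->(1,4)->EXIT | p1:(1,3)->(1,4)->EXIT | p2:escaped | p3:(1,1)->(1,2)
Step 6: p0:escaped | p1:escaped | p2:escaped | p3:(1,2)->(1,3)
Step 7: p0:escaped | p1:escaped | p2:escaped | p3:(1,3)->(1,4)->EXIT
Exit steps: [5, 5, 2, 7]
First to escape: p2 at step 2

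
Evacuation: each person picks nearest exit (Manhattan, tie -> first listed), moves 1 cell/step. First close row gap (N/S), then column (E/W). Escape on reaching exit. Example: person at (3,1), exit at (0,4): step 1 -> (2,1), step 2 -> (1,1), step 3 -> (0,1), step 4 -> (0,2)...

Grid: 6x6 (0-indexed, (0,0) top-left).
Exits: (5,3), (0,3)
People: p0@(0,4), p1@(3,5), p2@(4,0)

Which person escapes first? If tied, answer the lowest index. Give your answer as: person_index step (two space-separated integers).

Step 1: p0:(0,4)->(0,3)->EXIT | p1:(3,5)->(4,5) | p2:(4,0)->(5,0)
Step 2: p0:escaped | p1:(4,5)->(5,5) | p2:(5,0)->(5,1)
Step 3: p0:escaped | p1:(5,5)->(5,4) | p2:(5,1)->(5,2)
Step 4: p0:escaped | p1:(5,4)->(5,3)->EXIT | p2:(5,2)->(5,3)->EXIT
Exit steps: [1, 4, 4]
First to escape: p0 at step 1

Answer: 0 1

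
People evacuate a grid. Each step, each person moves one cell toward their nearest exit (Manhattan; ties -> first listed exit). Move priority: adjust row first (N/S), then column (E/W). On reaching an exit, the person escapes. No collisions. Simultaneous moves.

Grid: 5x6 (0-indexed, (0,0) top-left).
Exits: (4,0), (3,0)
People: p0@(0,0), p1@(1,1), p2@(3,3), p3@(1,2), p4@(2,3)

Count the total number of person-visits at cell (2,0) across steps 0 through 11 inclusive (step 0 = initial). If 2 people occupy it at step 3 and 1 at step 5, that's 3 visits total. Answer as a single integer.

Step 0: p0@(0,0) p1@(1,1) p2@(3,3) p3@(1,2) p4@(2,3) -> at (2,0): 0 [-], cum=0
Step 1: p0@(1,0) p1@(2,1) p2@(3,2) p3@(2,2) p4@(3,3) -> at (2,0): 0 [-], cum=0
Step 2: p0@(2,0) p1@(3,1) p2@(3,1) p3@(3,2) p4@(3,2) -> at (2,0): 1 [p0], cum=1
Step 3: p0@ESC p1@ESC p2@ESC p3@(3,1) p4@(3,1) -> at (2,0): 0 [-], cum=1
Step 4: p0@ESC p1@ESC p2@ESC p3@ESC p4@ESC -> at (2,0): 0 [-], cum=1
Total visits = 1

Answer: 1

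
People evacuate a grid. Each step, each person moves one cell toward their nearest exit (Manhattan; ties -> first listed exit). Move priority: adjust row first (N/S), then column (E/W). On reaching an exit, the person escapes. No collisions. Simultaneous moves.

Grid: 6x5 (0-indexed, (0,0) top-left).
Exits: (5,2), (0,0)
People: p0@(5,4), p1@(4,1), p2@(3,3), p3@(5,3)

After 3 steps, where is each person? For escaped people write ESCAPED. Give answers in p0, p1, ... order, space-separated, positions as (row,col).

Step 1: p0:(5,4)->(5,3) | p1:(4,1)->(5,1) | p2:(3,3)->(4,3) | p3:(5,3)->(5,2)->EXIT
Step 2: p0:(5,3)->(5,2)->EXIT | p1:(5,1)->(5,2)->EXIT | p2:(4,3)->(5,3) | p3:escaped
Step 3: p0:escaped | p1:escaped | p2:(5,3)->(5,2)->EXIT | p3:escaped

ESCAPED ESCAPED ESCAPED ESCAPED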